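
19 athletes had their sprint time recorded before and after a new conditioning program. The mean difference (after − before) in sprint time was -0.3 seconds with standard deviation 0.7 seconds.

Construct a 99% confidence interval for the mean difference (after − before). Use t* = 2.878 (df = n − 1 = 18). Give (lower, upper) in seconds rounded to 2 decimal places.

Paired design: SE = s_d/√n = 0.7/√19 = 0.1606.
t* = 2.878; margin of error = 2.878 × 0.1606 = 0.4622.
-0.3 ± 0.4622 → (-0.76, 0.16).

(-0.76, 0.16)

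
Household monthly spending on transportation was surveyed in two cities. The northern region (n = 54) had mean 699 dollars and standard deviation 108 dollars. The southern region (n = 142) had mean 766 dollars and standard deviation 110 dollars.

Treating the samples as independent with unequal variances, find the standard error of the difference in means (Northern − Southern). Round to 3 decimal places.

Per-group SEs: s₁/√n₁ = 108/√54 = 14.6969, s₂/√n₂ = 110/√142 = 9.2310.
Unpooled SE of the difference: √(215.99886961 + 85.211361) = 17.3554.

17.355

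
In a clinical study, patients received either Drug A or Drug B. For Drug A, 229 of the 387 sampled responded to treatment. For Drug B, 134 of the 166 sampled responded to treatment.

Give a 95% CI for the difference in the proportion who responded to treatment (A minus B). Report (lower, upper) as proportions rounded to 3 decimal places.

(-0.293, -0.138)

First, p̂₁ = 229/387 = 0.5917; p̂₂ = 134/166 = 0.8072.
The two standard errors are √(0.5917×0.4083/387) = 0.02499 and √(0.8072×0.1928/166) = 0.03062.
Because the samples are independent, SE_diff = √(0.02499² + 0.03062²) = 0.03952.
Using z* = 1.960 for 95%, ME = 1.960 × 0.03952 = 0.07746.
p̂₁ − p̂₂ = -0.2155; interval -0.2155 ± 0.07746 gives (-0.293, -0.138).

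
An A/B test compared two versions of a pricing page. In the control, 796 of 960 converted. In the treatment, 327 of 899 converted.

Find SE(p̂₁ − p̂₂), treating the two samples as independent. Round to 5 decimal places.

Sample proportions: 796/960 = 0.8292, 327/899 = 0.3637.
Each SE is √(p̂(1−p̂)/n): √(0.8292·0.1708/960) = 0.01215 and √(0.3637·0.6363/899) = 0.01604.
SE(p̂₁ − p̂₂) = √(SE₁² + SE₂²) = √(0.0001476225 + 0.0002572816) = 0.02012, since the two samples are independent.

0.02012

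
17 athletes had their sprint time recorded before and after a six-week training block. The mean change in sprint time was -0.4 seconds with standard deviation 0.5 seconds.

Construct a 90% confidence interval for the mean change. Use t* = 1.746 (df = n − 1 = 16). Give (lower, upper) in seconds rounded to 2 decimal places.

(-0.61, -0.19)

This is a matched-pairs design, so SE = s_d/√n = 0.5/√17 = 0.1213.
Margin = 1.746 × 0.1213 = 0.2118; the interval is -0.4 ± 0.2118 = (-0.61, -0.19).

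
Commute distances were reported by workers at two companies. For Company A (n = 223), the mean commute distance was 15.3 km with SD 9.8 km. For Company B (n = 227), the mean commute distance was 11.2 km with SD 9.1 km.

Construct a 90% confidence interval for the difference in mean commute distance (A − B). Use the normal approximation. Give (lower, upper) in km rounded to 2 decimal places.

(2.63, 5.57)

Standard errors of each mean: 9.8/√223 = 0.6563 and 9.1/√227 = 0.6040.
SE(x̄₁ − x̄₂) = √(0.6563² + 0.6040²) = 0.8919 for independent samples with unequal variances.
With z* = 1.645, the margin is 1.645 × 0.8919 = 1.4672.
x̄₁ − x̄₂ = 15.3 − 11.2 = 4.1000; the interval is 4.1000 ± 1.4672 = (2.63, 5.57).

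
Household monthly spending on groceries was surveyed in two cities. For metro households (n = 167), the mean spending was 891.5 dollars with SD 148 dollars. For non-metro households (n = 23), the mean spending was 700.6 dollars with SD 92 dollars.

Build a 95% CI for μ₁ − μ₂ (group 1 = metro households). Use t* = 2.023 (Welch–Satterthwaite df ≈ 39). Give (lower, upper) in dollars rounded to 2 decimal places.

SE₁ = s₁/√n₁ = 148/√167 = 11.4526; SE₂ = 92/√23 = 19.1833.
Independent samples, unequal variances: SE_diff = √(SE₁² + SE₂²) = √(131.16204676 + 367.99899889) = 22.3419.
t* = 2.023, so margin of error = 2.023 × 22.3419 = 45.1977.
Difference in means = 891.5 − 700.6 = 190.9000.
190.9000 ± 45.1977 → (145.70, 236.10).

(145.70, 236.10)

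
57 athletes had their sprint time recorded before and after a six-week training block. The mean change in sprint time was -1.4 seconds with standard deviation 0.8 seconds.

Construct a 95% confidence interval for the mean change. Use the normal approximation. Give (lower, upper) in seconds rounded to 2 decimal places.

(-1.61, -1.19)

Paired design: SE = s_d/√n = 0.8/√57 = 0.1060.
z* = 1.960; margin of error = 1.960 × 0.1060 = 0.2078.
-1.4 ± 0.2078 → (-1.61, -1.19).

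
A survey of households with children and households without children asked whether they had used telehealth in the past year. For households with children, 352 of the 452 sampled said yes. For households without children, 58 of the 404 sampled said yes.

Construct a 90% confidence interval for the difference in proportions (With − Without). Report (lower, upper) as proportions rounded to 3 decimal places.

p̂₁ = 352/452 = 0.7788 and p̂₂ = 58/404 = 0.1436.
SE₁ = √(p̂₁(1−p̂₁)/n₁) = √(0.7788·0.2212/452) = 0.01952; SE₂ = √(0.1436·0.8564/404) = 0.01745.
Independent samples: SE of the difference = √(SE₁² + SE₂²) = √(0.0003810304 + 0.0003045025) = 0.02618.
z* for 90% confidence is 1.645, so the margin of error is 1.645 × 0.02618 = 0.04307.
Point estimate p̂₁ − p̂₂ = 0.7788 − 0.1436 = 0.6352.
0.6352 ± 0.04307 → (0.592, 0.678).

(0.592, 0.678)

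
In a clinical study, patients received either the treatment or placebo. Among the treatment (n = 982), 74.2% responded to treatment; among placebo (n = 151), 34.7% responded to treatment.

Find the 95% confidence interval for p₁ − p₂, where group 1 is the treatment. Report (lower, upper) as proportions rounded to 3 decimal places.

SE₁ = √(p̂₁(1−p̂₁)/n₁) = √(0.7420·0.2580/982) = 0.01396; SE₂ = √(0.3470·0.6530/151) = 0.03874.
Independent samples: SE of the difference = √(SE₁² + SE₂²) = √(0.0001948816 + 0.0015007876) = 0.04118.
z* for 95% confidence is 1.960, so the margin of error is 1.960 × 0.04118 = 0.08071.
Point estimate p̂₁ − p̂₂ = 0.7420 − 0.3470 = 0.3950.
0.3950 ± 0.08071 → (0.314, 0.476).

(0.314, 0.476)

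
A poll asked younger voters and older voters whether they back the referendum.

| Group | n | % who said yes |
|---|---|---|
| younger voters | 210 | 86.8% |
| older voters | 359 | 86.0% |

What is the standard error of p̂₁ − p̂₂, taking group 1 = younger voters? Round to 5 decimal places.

0.02968

The two standard errors are √(0.8680×0.1320/210) = 0.02336 and √(0.8600×0.1400/359) = 0.01831.
Because the samples are independent, SE_diff = √(0.02336² + 0.01831²) = 0.02968.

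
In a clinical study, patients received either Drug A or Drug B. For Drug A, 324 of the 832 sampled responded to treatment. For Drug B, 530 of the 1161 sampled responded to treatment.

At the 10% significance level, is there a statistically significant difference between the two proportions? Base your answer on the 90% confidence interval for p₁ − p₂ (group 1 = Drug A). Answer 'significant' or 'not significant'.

First, p̂₁ = 324/832 = 0.3894; p̂₂ = 530/1161 = 0.4565.
The two standard errors are √(0.3894×0.6106/832) = 0.01690 and √(0.4565×0.5435/1161) = 0.01462.
Because the samples are independent, SE_diff = √(0.01690² + 0.01462²) = 0.02235.
Using z* = 1.645 for 90%, ME = 1.645 × 0.02235 = 0.03677.
p̂₁ − p̂₂ = -0.0671; interval -0.0671 ± 0.03677 gives (-0.10387, -0.03033).
The interval (-0.10387, -0.03033) does not contain 0, so the difference is significant.

significant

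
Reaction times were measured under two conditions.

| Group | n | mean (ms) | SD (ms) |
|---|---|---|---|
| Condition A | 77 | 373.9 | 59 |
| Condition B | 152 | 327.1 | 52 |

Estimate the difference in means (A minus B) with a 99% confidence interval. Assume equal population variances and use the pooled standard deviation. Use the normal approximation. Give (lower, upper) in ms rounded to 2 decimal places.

Pooled variance s_p² = [76·59² + 151·52²] / (77+152−2) = 2964.1410, so s_p = 54.4439.
SE_diff = s_p·√(1/n₁ + 1/n₂) = 54.4439·√(1/77 + 1/152) = 7.6155.
z* = 2.576; margin = 2.576 × 7.6155 = 19.6175.
Difference = 373.9 − 327.1 = 46.8000.
46.8000 ± 19.6175 → (27.18, 66.42).

(27.18, 66.42)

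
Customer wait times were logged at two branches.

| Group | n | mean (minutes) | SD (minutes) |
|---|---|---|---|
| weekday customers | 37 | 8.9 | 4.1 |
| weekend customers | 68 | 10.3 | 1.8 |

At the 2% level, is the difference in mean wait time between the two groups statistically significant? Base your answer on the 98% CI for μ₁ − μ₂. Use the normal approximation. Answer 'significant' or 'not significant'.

not significant

Per-group SEs: s₁/√n₁ = 4.1/√37 = 0.6740, s₂/√n₂ = 1.8/√68 = 0.2183.
Unpooled SE of the difference: √(0.454276 + 0.04765489) = 0.7085.
Margin of error = z* · SE = 2.326 × 0.7085 = 1.6480.
x̄₁ − x̄₂ = 8.9 − 10.3 = -1.4000.
CI: -1.4000 ± 1.6480 = (-3.0480, 0.2480).
The interval (-3.0480, 0.2480) contains 0, so the difference is not significant.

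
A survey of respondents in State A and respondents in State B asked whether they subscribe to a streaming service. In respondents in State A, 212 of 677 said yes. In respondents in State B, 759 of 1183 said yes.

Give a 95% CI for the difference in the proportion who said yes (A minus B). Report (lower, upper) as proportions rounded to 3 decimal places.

(-0.373, -0.284)

First, p̂₁ = 212/677 = 0.3131; p̂₂ = 759/1183 = 0.6416.
The two standard errors are √(0.3131×0.6869/677) = 0.01782 and √(0.6416×0.3584/1183) = 0.01394.
Because the samples are independent, SE_diff = √(0.01782² + 0.01394²) = 0.02262.
Using z* = 1.960 for 95%, ME = 1.960 × 0.02262 = 0.04434.
p̂₁ − p̂₂ = -0.3285; interval -0.3285 ± 0.04434 gives (-0.373, -0.284).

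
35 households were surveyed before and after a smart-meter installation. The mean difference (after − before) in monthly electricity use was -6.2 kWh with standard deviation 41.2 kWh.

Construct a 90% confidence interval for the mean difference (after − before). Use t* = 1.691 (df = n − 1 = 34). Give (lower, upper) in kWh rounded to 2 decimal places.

This is a matched-pairs design, so SE = s_d/√n = 41.2/√35 = 6.9641.
Margin = 1.691 × 6.9641 = 11.7763; the interval is -6.2 ± 11.7763 = (-17.98, 5.58).

(-17.98, 5.58)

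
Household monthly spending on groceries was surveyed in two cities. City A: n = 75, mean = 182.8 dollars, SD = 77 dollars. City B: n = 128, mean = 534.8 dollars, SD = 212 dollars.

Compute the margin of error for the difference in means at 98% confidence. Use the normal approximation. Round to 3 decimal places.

Per-group SEs: s₁/√n₁ = 77/√75 = 8.8912, s₂/√n₂ = 212/√128 = 18.7383.
Unpooled SE of the difference: √(79.05343744 + 351.12388689) = 20.7407.
Margin of error = z* · SE = 2.326 × 20.7407 = 48.2429.

48.243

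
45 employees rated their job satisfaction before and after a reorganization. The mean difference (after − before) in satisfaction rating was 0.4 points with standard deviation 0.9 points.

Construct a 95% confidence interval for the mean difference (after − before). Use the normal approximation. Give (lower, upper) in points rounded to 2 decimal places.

(0.14, 0.66)

This is a matched-pairs design, so SE = s_d/√n = 0.9/√45 = 0.1342.
Margin = 1.960 × 0.1342 = 0.2630; the interval is 0.4 ± 0.2630 = (0.14, 0.66).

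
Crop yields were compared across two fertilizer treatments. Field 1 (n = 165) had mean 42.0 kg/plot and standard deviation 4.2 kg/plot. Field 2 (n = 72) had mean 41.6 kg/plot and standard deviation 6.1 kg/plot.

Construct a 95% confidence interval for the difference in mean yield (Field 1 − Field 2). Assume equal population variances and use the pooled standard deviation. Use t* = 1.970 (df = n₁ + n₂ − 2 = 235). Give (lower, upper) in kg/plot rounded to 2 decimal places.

(-0.95, 1.75)

Pooled variance s_p² = [164·4.2² + 71·6.1²] / (165+72−2) = 23.5526, so s_p = 4.8531.
SE_diff = s_p·√(1/n₁ + 1/n₂) = 4.8531·√(1/165 + 1/72) = 0.6855.
t* = 1.970; margin = 1.970 × 0.6855 = 1.3504.
Difference = 42.0 − 41.6 = 0.4000.
0.4000 ± 1.3504 → (-0.95, 1.75).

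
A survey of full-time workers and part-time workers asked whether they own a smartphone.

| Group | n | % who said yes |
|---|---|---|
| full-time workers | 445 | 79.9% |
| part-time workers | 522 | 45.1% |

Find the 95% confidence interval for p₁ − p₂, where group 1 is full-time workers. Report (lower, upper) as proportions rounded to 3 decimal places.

(0.291, 0.405)

Each SE is √(p̂(1−p̂)/n): √(0.7990·0.2010/445) = 0.01900 and √(0.4510·0.5490/522) = 0.02178.
SE(p̂₁ − p̂₂) = √(SE₁² + SE₂²) = √(0.000361 + 0.0004743684) = 0.02890, since the two samples are independent.
At 95% confidence z* = 1.960; margin = 1.960 × 0.02890 = 0.05664.
The difference is 0.7990 − 0.4510 = 0.3480, so the interval is 0.3480 ± 0.05664 = (0.291, 0.405).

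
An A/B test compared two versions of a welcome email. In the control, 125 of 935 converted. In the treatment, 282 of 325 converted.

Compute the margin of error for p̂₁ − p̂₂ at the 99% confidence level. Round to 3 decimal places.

p̂₁ = 125/935 = 0.1337 and p̂₂ = 282/325 = 0.8677.
SE₁ = √(p̂₁(1−p̂₁)/n₁) = √(0.1337·0.8663/935) = 0.01113; SE₂ = √(0.8677·0.1323/325) = 0.01879.
Independent samples: SE of the difference = √(SE₁² + SE₂²) = √(0.0001238769 + 0.0003530641) = 0.02184.
z* for 99% confidence is 2.576, so the margin of error is 2.576 × 0.02184 = 0.05626.

0.056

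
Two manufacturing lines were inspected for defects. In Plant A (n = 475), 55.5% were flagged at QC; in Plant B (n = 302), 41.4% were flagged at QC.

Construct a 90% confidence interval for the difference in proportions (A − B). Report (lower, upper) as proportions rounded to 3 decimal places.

(0.081, 0.201)

Each SE is √(p̂(1−p̂)/n): √(0.5550·0.4450/475) = 0.02280 and √(0.4140·0.5860/302) = 0.02834.
SE(p̂₁ − p̂₂) = √(SE₁² + SE₂²) = √(0.00051984 + 0.0008031556) = 0.03637, since the two samples are independent.
At 90% confidence z* = 1.645; margin = 1.645 × 0.03637 = 0.05983.
The difference is 0.5550 − 0.4140 = 0.1410, so the interval is 0.1410 ± 0.05983 = (0.081, 0.201).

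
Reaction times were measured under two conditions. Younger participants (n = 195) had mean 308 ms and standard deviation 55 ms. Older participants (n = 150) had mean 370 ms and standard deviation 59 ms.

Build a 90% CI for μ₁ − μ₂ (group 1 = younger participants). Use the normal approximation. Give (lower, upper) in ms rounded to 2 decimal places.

(-72.24, -51.76)

Standard errors of each mean: 55/√195 = 3.9386 and 59/√150 = 4.8173.
SE(x̄₁ − x̄₂) = √(3.9386² + 4.8173²) = 6.2225 for independent samples with unequal variances.
With z* = 1.645, the margin is 1.645 × 6.2225 = 10.2360.
x̄₁ − x̄₂ = 308 − 370 = -62.0000; the interval is -62.0000 ± 10.2360 = (-72.24, -51.76).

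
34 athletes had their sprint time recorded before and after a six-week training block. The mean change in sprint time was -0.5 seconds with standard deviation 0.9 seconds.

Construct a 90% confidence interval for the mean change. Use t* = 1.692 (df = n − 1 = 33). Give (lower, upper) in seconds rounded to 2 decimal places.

Paired design: SE = s_d/√n = 0.9/√34 = 0.1543.
t* = 1.692; margin of error = 1.692 × 0.1543 = 0.2611.
-0.5 ± 0.2611 → (-0.76, -0.24).

(-0.76, -0.24)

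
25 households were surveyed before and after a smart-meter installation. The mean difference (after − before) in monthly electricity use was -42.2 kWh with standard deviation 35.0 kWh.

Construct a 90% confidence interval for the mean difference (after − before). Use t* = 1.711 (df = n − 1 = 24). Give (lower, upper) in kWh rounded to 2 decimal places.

(-54.18, -30.22)

Paired design: SE = s_d/√n = 35.0/√25 = 7.0000.
t* = 1.711; margin of error = 1.711 × 7.0000 = 11.9770.
-42.2 ± 11.9770 → (-54.18, -30.22).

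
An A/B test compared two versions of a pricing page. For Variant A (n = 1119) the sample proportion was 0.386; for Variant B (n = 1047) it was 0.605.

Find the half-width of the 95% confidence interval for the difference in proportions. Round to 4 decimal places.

The two standard errors are √(0.3860×0.6140/1119) = 0.01455 and √(0.6050×0.3950/1047) = 0.01511.
Because the samples are independent, SE_diff = √(0.01455² + 0.01511²) = 0.02098.
Using z* = 1.960 for 95%, ME = 1.960 × 0.02098 = 0.04112.

0.0411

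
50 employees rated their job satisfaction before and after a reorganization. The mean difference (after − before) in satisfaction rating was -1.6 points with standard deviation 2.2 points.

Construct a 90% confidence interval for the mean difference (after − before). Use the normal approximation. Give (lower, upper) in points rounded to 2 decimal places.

(-2.11, -1.09)

This is a matched-pairs design, so SE = s_d/√n = 2.2/√50 = 0.3111.
Margin = 1.645 × 0.3111 = 0.5118; the interval is -1.6 ± 0.5118 = (-2.11, -1.09).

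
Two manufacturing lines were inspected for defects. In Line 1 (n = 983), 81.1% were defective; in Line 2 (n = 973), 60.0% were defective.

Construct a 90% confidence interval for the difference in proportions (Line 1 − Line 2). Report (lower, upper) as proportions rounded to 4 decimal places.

Each SE is √(p̂(1−p̂)/n): √(0.8110·0.1890/983) = 0.01249 and √(0.6000·0.4000/973) = 0.01571.
SE(p̂₁ − p̂₂) = √(SE₁² + SE₂²) = √(0.0001560001 + 0.0002468041) = 0.02007, since the two samples are independent.
At 90% confidence z* = 1.645; margin = 1.645 × 0.02007 = 0.03302.
The difference is 0.8110 − 0.6000 = 0.2110, so the interval is 0.2110 ± 0.03302 = (0.1780, 0.2440).

(0.1780, 0.2440)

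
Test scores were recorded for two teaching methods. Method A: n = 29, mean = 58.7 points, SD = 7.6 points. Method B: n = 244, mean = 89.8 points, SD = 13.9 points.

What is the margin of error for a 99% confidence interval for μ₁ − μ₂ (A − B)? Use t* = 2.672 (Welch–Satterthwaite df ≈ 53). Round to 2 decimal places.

4.46

SE₁ = s₁/√n₁ = 7.6/√29 = 1.4113; SE₂ = 13.9/√244 = 0.8899.
Independent samples, unequal variances: SE_diff = √(SE₁² + SE₂²) = √(1.99176769 + 0.79192201) = 1.6684.
t* = 2.672, so margin of error = 2.672 × 1.6684 = 4.4580.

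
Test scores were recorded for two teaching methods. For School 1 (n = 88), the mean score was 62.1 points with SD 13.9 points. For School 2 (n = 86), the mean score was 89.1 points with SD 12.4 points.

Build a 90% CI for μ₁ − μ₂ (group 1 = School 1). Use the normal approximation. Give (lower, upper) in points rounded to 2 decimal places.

(-30.28, -23.72)

SE₁ = s₁/√n₁ = 13.9/√88 = 1.4817; SE₂ = 12.4/√86 = 1.3371.
Independent samples, unequal variances: SE_diff = √(SE₁² + SE₂²) = √(2.19543489 + 1.78783641) = 1.9958.
z* = 1.645, so margin of error = 1.645 × 1.9958 = 3.2831.
Difference in means = 62.1 − 89.1 = -27.0000.
-27.0000 ± 3.2831 → (-30.28, -23.72).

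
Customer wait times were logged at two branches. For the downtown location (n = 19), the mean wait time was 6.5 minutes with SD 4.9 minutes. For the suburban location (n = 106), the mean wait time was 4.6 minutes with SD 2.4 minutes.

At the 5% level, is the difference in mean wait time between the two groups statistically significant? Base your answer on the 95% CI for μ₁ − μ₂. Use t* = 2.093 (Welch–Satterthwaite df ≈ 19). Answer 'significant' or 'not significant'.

not significant

Per-group SEs: s₁/√n₁ = 4.9/√19 = 1.1241, s₂/√n₂ = 2.4/√106 = 0.2331.
Unpooled SE of the difference: √(1.26360081 + 0.05433561) = 1.1480.
Margin of error = t* · SE = 2.093 × 1.1480 = 2.4028.
x̄₁ − x̄₂ = 6.5 − 4.6 = 1.9000.
CI: 1.9000 ± 2.4028 = (-0.5028, 4.3028).
The interval (-0.5028, 4.3028) contains 0, so the difference is not significant.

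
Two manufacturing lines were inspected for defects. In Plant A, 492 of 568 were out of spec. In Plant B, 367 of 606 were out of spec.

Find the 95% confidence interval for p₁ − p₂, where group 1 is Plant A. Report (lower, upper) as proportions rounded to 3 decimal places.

Sample proportions: 492/568 = 0.8662, 367/606 = 0.6056.
Each SE is √(p̂(1−p̂)/n): √(0.8662·0.1338/568) = 0.01428 and √(0.6056·0.3944/606) = 0.01985.
SE(p̂₁ − p̂₂) = √(SE₁² + SE₂²) = √(0.0002039184 + 0.0003940225) = 0.02445, since the two samples are independent.
At 95% confidence z* = 1.960; margin = 1.960 × 0.02445 = 0.04792.
The difference is 0.8662 − 0.6056 = 0.2606, so the interval is 0.2606 ± 0.04792 = (0.213, 0.309).

(0.213, 0.309)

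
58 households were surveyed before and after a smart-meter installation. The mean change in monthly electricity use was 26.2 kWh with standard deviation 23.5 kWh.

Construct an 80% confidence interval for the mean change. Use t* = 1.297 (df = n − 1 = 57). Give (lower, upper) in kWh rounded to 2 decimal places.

Paired design: SE = s_d/√n = 23.5/√58 = 3.0857.
t* = 1.297; margin of error = 1.297 × 3.0857 = 4.0022.
26.2 ± 4.0022 → (22.20, 30.20).

(22.20, 30.20)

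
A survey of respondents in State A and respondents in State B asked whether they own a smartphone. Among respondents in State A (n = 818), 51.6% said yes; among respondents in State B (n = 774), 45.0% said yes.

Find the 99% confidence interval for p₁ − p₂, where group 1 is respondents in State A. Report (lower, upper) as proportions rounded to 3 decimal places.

The two standard errors are √(0.5160×0.4840/818) = 0.01747 and √(0.4500×0.5500/774) = 0.01788.
Because the samples are independent, SE_diff = √(0.01747² + 0.01788²) = 0.02500.
Using z* = 2.576 for 99%, ME = 2.576 × 0.02500 = 0.06440.
p̂₁ − p̂₂ = 0.0660; interval 0.0660 ± 0.06440 gives (0.002, 0.130).

(0.002, 0.130)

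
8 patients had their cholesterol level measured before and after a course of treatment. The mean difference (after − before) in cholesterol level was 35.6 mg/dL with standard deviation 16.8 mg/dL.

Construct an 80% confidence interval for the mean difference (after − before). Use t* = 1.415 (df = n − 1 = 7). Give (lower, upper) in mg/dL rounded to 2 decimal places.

(27.20, 44.00)

This is a matched-pairs design, so SE = s_d/√n = 16.8/√8 = 5.9397.
Margin = 1.415 × 5.9397 = 8.4047; the interval is 35.6 ± 8.4047 = (27.20, 44.00).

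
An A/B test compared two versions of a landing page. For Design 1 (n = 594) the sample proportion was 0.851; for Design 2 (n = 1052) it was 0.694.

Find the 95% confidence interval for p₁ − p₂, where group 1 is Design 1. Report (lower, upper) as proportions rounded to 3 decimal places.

Each SE is √(p̂(1−p̂)/n): √(0.8510·0.1490/594) = 0.01461 and √(0.6940·0.3060/1052) = 0.01421.
SE(p̂₁ − p̂₂) = √(SE₁² + SE₂²) = √(0.0002134521 + 0.0002019241) = 0.02038, since the two samples are independent.
At 95% confidence z* = 1.960; margin = 1.960 × 0.02038 = 0.03994.
The difference is 0.8510 − 0.6940 = 0.1570, so the interval is 0.1570 ± 0.03994 = (0.117, 0.197).

(0.117, 0.197)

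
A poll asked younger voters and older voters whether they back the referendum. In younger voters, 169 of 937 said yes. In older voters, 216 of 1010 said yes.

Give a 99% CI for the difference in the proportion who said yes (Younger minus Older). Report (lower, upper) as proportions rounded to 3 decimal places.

p̂₁ = 169/937 = 0.1804 and p̂₂ = 216/1010 = 0.2139.
SE₁ = √(p̂₁(1−p̂₁)/n₁) = √(0.1804·0.8196/937) = 0.01256; SE₂ = √(0.2139·0.7861/1010) = 0.01290.
Independent samples: SE of the difference = √(SE₁² + SE₂²) = √(0.0001577536 + 0.00016641) = 0.01800.
z* for 99% confidence is 2.576, so the margin of error is 2.576 × 0.01800 = 0.04637.
Point estimate p̂₁ − p̂₂ = 0.1804 − 0.2139 = -0.0335.
-0.0335 ± 0.04637 → (-0.080, 0.013).

(-0.080, 0.013)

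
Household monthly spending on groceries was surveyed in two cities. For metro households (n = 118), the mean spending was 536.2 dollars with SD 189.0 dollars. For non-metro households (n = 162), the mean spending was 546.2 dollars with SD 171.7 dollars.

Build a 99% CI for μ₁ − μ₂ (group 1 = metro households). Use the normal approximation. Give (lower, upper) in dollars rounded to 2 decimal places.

(-66.71, 46.71)

Standard errors of each mean: 189.0/√118 = 17.3989 and 171.7/√162 = 13.4900.
SE(x̄₁ − x̄₂) = √(17.3989² + 13.4900²) = 22.0159 for independent samples with unequal variances.
With z* = 2.576, the margin is 2.576 × 22.0159 = 56.7130.
x̄₁ − x̄₂ = 536.2 − 546.2 = -10.0000; the interval is -10.0000 ± 56.7130 = (-66.71, 46.71).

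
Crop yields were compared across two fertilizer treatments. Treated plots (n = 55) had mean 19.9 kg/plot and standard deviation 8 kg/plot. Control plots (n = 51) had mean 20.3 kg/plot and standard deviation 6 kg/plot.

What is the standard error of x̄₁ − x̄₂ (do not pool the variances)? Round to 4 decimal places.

1.3673

Per-group SEs: s₁/√n₁ = 8/√55 = 1.0787, s₂/√n₂ = 6/√51 = 0.8402.
Unpooled SE of the difference: √(1.16359369 + 0.70593604) = 1.3673.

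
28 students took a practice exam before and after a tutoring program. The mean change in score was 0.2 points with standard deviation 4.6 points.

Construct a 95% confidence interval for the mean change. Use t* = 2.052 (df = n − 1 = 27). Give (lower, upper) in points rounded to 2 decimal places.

(-1.58, 1.98)

This is a matched-pairs design, so SE = s_d/√n = 4.6/√28 = 0.8693.
Margin = 2.052 × 0.8693 = 1.7838; the interval is 0.2 ± 1.7838 = (-1.58, 1.98).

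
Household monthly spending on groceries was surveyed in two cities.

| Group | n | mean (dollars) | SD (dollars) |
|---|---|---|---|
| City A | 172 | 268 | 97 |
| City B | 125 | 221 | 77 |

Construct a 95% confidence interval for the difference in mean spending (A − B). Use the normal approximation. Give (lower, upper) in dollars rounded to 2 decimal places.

(27.19, 66.81)

Standard errors of each mean: 97/√172 = 7.3962 and 77/√125 = 6.8871.
SE(x̄₁ − x̄₂) = √(7.3962² + 6.8871²) = 10.1062 for independent samples with unequal variances.
With z* = 1.960, the margin is 1.960 × 10.1062 = 19.8082.
x̄₁ − x̄₂ = 268 − 221 = 47.0000; the interval is 47.0000 ± 19.8082 = (27.19, 66.81).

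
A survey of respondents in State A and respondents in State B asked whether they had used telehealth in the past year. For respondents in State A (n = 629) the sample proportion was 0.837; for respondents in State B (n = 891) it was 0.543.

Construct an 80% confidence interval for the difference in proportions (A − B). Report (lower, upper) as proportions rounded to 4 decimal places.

(0.2655, 0.3225)

SE₁ = √(p̂₁(1−p̂₁)/n₁) = √(0.8370·0.1630/629) = 0.01473; SE₂ = √(0.5430·0.4570/891) = 0.01669.
Independent samples: SE of the difference = √(SE₁² + SE₂²) = √(0.0002169729 + 0.0002785561) = 0.02226.
z* for 80% confidence is 1.282, so the margin of error is 1.282 × 0.02226 = 0.02854.
Point estimate p̂₁ − p̂₂ = 0.8370 − 0.5430 = 0.2940.
0.2940 ± 0.02854 → (0.2655, 0.3225).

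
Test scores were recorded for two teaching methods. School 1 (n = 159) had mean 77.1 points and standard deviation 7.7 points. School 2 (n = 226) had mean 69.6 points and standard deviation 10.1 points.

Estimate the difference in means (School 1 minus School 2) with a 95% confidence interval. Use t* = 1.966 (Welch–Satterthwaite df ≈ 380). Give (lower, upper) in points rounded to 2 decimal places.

Per-group SEs: s₁/√n₁ = 7.7/√159 = 0.6106, s₂/√n₂ = 10.1/√226 = 0.6718.
Unpooled SE of the difference: √(0.37283236 + 0.45131524) = 0.9078.
Margin of error = t* · SE = 1.966 × 0.9078 = 1.7847.
x̄₁ − x̄₂ = 77.1 − 69.6 = 7.5000.
CI: 7.5000 ± 1.7847 = (5.72, 9.28).

(5.72, 9.28)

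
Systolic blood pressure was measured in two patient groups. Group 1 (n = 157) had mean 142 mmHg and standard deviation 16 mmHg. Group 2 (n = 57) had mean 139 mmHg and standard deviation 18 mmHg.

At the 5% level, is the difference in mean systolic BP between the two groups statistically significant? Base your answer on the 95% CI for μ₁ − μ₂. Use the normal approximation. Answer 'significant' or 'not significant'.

SE₁ = s₁/√n₁ = 16/√157 = 1.2769; SE₂ = 18/√57 = 2.3842.
Independent samples, unequal variances: SE_diff = √(SE₁² + SE₂²) = √(1.63047361 + 5.68440964) = 2.7046.
z* = 1.960, so margin of error = 1.960 × 2.7046 = 5.3010.
Difference in means = 142 − 139 = 3.0000.
3.0000 ± 5.3010 → (-2.3010, 8.3010).
The interval (-2.3010, 8.3010) contains 0, so the difference is not significant.

not significant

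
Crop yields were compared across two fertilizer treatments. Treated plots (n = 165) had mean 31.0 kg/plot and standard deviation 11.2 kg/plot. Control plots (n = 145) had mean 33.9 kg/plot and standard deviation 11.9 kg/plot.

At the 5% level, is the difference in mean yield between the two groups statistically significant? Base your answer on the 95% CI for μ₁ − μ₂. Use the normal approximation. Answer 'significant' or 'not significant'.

significant

Per-group SEs: s₁/√n₁ = 11.2/√165 = 0.8719, s₂/√n₂ = 11.9/√145 = 0.9882.
Unpooled SE of the difference: √(0.76020961 + 0.97653924) = 1.3179.
Margin of error = z* · SE = 1.960 × 1.3179 = 2.5831.
x̄₁ − x̄₂ = 31.0 − 33.9 = -2.9000.
CI: -2.9000 ± 2.5831 = (-5.4831, -0.3169).
The interval (-5.4831, -0.3169) does not contain 0, so the difference is significant.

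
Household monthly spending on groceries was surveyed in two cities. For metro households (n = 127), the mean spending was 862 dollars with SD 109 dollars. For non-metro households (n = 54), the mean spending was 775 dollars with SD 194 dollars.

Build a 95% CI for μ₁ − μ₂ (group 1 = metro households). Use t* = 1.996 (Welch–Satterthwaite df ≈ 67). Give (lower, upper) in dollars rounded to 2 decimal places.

(30.88, 143.12)

SE₁ = s₁/√n₁ = 109/√127 = 9.6722; SE₂ = 194/√54 = 26.4001.
Independent samples, unequal variances: SE_diff = √(SE₁² + SE₂²) = √(93.55145284 + 696.96528001) = 28.1161.
t* = 1.996, so margin of error = 1.996 × 28.1161 = 56.1197.
Difference in means = 862 − 775 = 87.0000.
87.0000 ± 56.1197 → (30.88, 143.12).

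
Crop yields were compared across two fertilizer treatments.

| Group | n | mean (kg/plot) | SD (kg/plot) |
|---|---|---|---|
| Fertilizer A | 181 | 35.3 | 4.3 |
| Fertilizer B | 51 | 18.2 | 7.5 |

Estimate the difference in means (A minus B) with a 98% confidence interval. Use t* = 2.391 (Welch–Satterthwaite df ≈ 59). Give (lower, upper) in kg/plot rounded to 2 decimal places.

(14.48, 19.72)

SE₁ = s₁/√n₁ = 4.3/√181 = 0.3196; SE₂ = 7.5/√51 = 1.0502.
Independent samples, unequal variances: SE_diff = √(SE₁² + SE₂²) = √(0.10214416 + 1.10292004) = 1.0978.
t* = 2.391, so margin of error = 2.391 × 1.0978 = 2.6248.
Difference in means = 35.3 − 18.2 = 17.1000.
17.1000 ± 2.6248 → (14.48, 19.72).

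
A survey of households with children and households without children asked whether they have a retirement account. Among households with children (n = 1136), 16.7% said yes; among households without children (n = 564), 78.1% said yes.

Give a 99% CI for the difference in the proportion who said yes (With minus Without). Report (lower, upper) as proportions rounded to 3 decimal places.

(-0.667, -0.561)

The two standard errors are √(0.1670×0.8330/1136) = 0.01107 and √(0.7810×0.2190/564) = 0.01741.
Because the samples are independent, SE_diff = √(0.01107² + 0.01741²) = 0.02063.
Using z* = 2.576 for 99%, ME = 2.576 × 0.02063 = 0.05314.
p̂₁ − p̂₂ = -0.6140; interval -0.6140 ± 0.05314 gives (-0.667, -0.561).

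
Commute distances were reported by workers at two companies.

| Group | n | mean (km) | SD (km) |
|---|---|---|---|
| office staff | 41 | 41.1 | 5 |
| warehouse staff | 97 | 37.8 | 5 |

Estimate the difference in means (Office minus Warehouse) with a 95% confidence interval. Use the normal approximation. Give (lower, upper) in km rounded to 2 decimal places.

(1.47, 5.13)

Per-group SEs: s₁/√n₁ = 5/√41 = 0.7809, s₂/√n₂ = 5/√97 = 0.5077.
Unpooled SE of the difference: √(0.60980481 + 0.25775929) = 0.9314.
Margin of error = z* · SE = 1.960 × 0.9314 = 1.8255.
x̄₁ − x̄₂ = 41.1 − 37.8 = 3.3000.
CI: 3.3000 ± 1.8255 = (1.47, 5.13).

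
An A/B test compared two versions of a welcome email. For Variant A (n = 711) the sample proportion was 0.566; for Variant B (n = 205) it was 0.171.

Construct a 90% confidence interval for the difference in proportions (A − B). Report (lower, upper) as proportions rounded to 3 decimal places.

(0.342, 0.448)

Each SE is √(p̂(1−p̂)/n): √(0.5660·0.4340/711) = 0.01859 and √(0.1710·0.8290/205) = 0.02630.
SE(p̂₁ − p̂₂) = √(SE₁² + SE₂²) = √(0.0003455881 + 0.00069169) = 0.03221, since the two samples are independent.
At 90% confidence z* = 1.645; margin = 1.645 × 0.03221 = 0.05299.
The difference is 0.5660 − 0.1710 = 0.3950, so the interval is 0.3950 ± 0.05299 = (0.342, 0.448).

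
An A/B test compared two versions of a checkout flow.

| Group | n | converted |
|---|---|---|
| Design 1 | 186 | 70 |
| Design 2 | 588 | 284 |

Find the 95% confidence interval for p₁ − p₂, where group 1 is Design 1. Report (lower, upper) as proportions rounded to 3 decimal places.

p̂₁ = 70/186 = 0.3763 and p̂₂ = 284/588 = 0.4830.
SE₁ = √(p̂₁(1−p̂₁)/n₁) = √(0.3763·0.6237/186) = 0.03552; SE₂ = √(0.4830·0.5170/588) = 0.02061.
Independent samples: SE of the difference = √(SE₁² + SE₂²) = √(0.0012616704 + 0.0004247721) = 0.04107.
z* for 95% confidence is 1.960, so the margin of error is 1.960 × 0.04107 = 0.08050.
Point estimate p̂₁ − p̂₂ = 0.3763 − 0.4830 = -0.1067.
-0.1067 ± 0.08050 → (-0.187, -0.026).

(-0.187, -0.026)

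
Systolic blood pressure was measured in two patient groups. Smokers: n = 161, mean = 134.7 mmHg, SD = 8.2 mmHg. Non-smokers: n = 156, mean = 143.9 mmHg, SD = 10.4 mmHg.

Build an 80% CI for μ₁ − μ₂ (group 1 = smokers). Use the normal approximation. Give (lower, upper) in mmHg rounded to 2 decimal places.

(-10.55, -7.85)

SE₁ = s₁/√n₁ = 8.2/√161 = 0.6463; SE₂ = 10.4/√156 = 0.8327.
Independent samples, unequal variances: SE_diff = √(SE₁² + SE₂²) = √(0.41770369 + 0.69338929) = 1.0541.
z* = 1.282, so margin of error = 1.282 × 1.0541 = 1.3514.
Difference in means = 134.7 − 143.9 = -9.2000.
-9.2000 ± 1.3514 → (-10.55, -7.85).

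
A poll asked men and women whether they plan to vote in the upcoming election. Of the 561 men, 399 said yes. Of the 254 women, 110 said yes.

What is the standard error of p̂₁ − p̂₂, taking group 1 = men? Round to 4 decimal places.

p̂₁ = 399/561 = 0.7112 and p̂₂ = 110/254 = 0.4331.
SE₁ = √(p̂₁(1−p̂₁)/n₁) = √(0.7112·0.2888/561) = 0.01913; SE₂ = √(0.4331·0.5669/254) = 0.03109.
Independent samples: SE of the difference = √(SE₁² + SE₂²) = √(0.0003659569 + 0.0009665881) = 0.03650.

0.0365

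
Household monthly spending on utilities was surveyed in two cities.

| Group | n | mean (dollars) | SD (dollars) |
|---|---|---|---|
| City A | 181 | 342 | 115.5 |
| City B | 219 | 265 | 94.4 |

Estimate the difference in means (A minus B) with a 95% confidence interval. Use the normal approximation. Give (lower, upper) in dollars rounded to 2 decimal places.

Per-group SEs: s₁/√n₁ = 115.5/√181 = 8.5850, s₂/√n₂ = 94.4/√219 = 6.3790.
Unpooled SE of the difference: √(73.702225 + 40.691641) = 10.6955.
Margin of error = z* · SE = 1.960 × 10.6955 = 20.9632.
x̄₁ − x̄₂ = 342 − 265 = 77.0000.
CI: 77.0000 ± 20.9632 = (56.04, 97.96).

(56.04, 97.96)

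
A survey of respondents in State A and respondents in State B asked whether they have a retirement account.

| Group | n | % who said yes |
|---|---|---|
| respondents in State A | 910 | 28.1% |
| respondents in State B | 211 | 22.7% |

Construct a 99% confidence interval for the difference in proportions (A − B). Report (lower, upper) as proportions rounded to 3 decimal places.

(-0.030, 0.138)

The two standard errors are √(0.2810×0.7190/910) = 0.01490 and √(0.2270×0.7730/211) = 0.02884.
Because the samples are independent, SE_diff = √(0.01490² + 0.02884²) = 0.03246.
Using z* = 2.576 for 99%, ME = 2.576 × 0.03246 = 0.08362.
p̂₁ − p̂₂ = 0.0540; interval 0.0540 ± 0.08362 gives (-0.030, 0.138).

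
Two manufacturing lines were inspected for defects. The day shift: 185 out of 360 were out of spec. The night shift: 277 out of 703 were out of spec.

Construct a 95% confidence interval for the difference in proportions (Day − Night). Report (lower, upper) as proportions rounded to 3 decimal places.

Sample proportions: 185/360 = 0.5139, 277/703 = 0.3940.
Each SE is √(p̂(1−p̂)/n): √(0.5139·0.4861/360) = 0.02634 and √(0.3940·0.6060/703) = 0.01843.
SE(p̂₁ − p̂₂) = √(SE₁² + SE₂²) = √(0.0006937956 + 0.0003396649) = 0.03215, since the two samples are independent.
At 95% confidence z* = 1.960; margin = 1.960 × 0.03215 = 0.06301.
The difference is 0.5139 − 0.3940 = 0.1199, so the interval is 0.1199 ± 0.06301 = (0.057, 0.183).

(0.057, 0.183)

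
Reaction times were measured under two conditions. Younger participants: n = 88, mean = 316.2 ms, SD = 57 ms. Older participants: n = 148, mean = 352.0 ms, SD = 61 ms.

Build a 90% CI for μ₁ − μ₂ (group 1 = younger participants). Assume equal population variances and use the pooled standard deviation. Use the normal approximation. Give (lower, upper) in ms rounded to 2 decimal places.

(-48.99, -22.61)

Pooled variance s_p² = [87·57² + 147·61²] / (88+148−2) = 3545.5128, so s_p = 59.5442.
SE_diff = s_p·√(1/n₁ + 1/n₂) = 59.5442·√(1/88 + 1/148) = 8.0154.
z* = 1.645; margin = 1.645 × 8.0154 = 13.1853.
Difference = 316.2 − 352.0 = -35.8000.
-35.8000 ± 13.1853 → (-48.99, -22.61).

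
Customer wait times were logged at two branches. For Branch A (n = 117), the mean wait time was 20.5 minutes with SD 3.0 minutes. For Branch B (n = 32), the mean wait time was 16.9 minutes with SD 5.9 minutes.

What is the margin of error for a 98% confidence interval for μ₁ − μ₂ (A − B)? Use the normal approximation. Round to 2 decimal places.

Standard errors of each mean: 3.0/√117 = 0.2774 and 5.9/√32 = 1.0430.
SE(x̄₁ − x̄₂) = √(0.2774² + 1.0430²) = 1.0793 for independent samples with unequal variances.
With z* = 2.326, the margin is 2.326 × 1.0793 = 2.5105.

2.51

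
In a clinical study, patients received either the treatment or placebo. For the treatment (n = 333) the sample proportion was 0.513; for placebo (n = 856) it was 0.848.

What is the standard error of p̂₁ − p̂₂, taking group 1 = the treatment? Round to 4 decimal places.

0.0300

SE₁ = √(p̂₁(1−p̂₁)/n₁) = √(0.5130·0.4870/333) = 0.02739; SE₂ = √(0.8480·0.1520/856) = 0.01227.
Independent samples: SE of the difference = √(SE₁² + SE₂²) = √(0.0007502121 + 0.0001505529) = 0.03001.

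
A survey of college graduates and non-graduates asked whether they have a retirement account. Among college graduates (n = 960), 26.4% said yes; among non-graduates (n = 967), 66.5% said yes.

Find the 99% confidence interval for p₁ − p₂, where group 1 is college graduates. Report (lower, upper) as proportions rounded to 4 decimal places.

(-0.4546, -0.3474)

SE₁ = √(p̂₁(1−p̂₁)/n₁) = √(0.2640·0.7360/960) = 0.01423; SE₂ = √(0.6650·0.3350/967) = 0.01518.
Independent samples: SE of the difference = √(SE₁² + SE₂²) = √(0.0002024929 + 0.0002304324) = 0.02081.
z* for 99% confidence is 2.576, so the margin of error is 2.576 × 0.02081 = 0.05361.
Point estimate p̂₁ − p̂₂ = 0.2640 − 0.6650 = -0.4010.
-0.4010 ± 0.05361 → (-0.4546, -0.3474).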